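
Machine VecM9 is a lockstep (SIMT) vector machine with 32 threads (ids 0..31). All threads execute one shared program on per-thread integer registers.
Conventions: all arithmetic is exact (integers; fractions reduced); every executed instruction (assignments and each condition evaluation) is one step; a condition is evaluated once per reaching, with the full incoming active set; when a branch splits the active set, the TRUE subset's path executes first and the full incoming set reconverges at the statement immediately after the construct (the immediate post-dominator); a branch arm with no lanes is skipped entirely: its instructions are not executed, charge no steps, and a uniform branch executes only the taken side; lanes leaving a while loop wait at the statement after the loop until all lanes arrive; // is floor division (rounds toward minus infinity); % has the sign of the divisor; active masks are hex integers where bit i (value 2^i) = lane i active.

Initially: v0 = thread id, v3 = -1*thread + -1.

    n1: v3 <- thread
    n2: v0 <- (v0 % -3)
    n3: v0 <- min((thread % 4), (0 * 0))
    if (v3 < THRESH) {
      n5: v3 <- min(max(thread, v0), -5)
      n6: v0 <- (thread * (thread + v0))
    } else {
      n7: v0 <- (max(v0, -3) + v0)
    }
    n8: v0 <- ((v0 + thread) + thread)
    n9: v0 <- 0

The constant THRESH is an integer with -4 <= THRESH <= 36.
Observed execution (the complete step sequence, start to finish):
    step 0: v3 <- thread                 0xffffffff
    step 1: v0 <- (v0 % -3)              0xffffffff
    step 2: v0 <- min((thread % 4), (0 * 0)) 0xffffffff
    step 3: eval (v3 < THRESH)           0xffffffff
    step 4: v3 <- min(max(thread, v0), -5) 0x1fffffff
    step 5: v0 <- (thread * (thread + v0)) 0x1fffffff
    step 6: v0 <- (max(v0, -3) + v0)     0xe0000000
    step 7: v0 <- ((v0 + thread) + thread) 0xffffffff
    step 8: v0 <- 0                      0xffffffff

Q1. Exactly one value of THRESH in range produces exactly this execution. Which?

Answer: THRESH = 29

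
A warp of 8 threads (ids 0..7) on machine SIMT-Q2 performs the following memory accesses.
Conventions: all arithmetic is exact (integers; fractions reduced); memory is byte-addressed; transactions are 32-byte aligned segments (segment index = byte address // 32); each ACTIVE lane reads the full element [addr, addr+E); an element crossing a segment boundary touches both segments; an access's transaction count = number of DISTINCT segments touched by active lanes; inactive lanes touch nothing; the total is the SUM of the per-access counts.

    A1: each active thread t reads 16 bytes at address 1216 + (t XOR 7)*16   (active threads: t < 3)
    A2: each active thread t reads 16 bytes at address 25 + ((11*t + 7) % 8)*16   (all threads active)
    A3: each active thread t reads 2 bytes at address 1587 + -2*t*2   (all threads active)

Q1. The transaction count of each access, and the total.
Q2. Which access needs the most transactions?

A1: 2 transactions
A2: 5 transactions
A3: 2 transactions

Answer: 2,5,2; total 9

Answer: A2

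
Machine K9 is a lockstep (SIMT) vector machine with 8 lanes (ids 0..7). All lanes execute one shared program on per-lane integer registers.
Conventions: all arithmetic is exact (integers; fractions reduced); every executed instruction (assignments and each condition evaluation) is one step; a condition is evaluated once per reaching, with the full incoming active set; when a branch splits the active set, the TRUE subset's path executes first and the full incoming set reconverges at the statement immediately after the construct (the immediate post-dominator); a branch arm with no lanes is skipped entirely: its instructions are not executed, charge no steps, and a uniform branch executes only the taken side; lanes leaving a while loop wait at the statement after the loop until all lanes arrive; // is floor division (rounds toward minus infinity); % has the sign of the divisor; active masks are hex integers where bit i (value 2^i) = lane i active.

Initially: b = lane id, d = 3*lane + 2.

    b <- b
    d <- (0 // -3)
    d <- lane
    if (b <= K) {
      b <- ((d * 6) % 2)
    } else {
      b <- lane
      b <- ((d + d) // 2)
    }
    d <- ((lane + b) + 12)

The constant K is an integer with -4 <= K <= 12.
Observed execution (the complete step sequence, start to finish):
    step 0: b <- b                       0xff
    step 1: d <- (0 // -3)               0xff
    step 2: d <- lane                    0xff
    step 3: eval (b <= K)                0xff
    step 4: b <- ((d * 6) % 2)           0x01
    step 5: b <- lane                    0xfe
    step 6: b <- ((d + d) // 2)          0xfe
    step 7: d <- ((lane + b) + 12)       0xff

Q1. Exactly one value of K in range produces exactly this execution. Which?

Answer: K = 0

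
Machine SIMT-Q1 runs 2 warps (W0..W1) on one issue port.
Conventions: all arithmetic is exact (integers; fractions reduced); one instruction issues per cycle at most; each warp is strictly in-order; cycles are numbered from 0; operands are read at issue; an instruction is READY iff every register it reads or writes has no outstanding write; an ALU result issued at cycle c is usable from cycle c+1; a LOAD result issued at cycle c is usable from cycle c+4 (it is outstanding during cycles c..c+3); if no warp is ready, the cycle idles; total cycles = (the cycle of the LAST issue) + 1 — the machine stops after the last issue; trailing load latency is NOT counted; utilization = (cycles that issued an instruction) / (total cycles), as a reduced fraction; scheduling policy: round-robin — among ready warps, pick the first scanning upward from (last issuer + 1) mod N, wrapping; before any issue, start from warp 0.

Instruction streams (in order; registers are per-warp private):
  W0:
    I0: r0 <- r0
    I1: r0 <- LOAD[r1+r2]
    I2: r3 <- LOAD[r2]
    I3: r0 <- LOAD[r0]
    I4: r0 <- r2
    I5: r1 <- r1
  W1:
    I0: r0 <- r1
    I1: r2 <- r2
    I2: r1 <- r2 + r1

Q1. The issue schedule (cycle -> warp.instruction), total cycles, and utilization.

cycle 0: W0.I0
cycle 1: W1.I0
cycle 2: W0.I1
cycle 3: W1.I1
cycle 4: W0.I2
cycle 5: W1.I2
cycle 6: W0.I3
cycle 7: idle
cycle 8: idle
cycle 9: idle
cycle 10: W0.I4
cycle 11: W0.I5

Answer: 12 cycles, utilization 3/4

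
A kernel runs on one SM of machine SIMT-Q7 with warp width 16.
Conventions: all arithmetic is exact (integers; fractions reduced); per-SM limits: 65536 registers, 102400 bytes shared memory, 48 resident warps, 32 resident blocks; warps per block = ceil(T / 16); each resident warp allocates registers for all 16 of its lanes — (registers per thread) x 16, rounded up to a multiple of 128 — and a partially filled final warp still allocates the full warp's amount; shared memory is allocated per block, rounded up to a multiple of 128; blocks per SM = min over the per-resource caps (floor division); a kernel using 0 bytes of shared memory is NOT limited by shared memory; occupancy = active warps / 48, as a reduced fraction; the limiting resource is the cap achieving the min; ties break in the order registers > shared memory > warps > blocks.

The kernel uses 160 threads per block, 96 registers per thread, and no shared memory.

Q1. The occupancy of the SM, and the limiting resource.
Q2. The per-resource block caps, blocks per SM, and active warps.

Answer: occupancy 5/6, limited by registers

registers: 4 blocks
shared memory: no limit (kernel uses none)
warps: 4 blocks
blocks: 32 blocks

Answer: 4 blocks, 40 active warps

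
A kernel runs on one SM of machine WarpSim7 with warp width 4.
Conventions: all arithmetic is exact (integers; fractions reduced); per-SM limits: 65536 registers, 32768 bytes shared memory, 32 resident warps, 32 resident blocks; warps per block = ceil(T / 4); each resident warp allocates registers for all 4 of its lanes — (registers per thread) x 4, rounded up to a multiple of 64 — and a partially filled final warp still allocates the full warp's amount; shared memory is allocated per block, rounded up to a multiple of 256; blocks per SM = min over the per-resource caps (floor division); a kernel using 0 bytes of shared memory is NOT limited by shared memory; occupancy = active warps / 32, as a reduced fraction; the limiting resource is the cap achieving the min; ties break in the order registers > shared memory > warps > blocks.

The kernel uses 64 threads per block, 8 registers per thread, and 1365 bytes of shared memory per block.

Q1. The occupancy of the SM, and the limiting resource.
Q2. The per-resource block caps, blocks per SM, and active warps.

Answer: occupancy 1, limited by warps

registers: 64 blocks
shared memory: 21 blocks
warps: 2 blocks
blocks: 32 blocks

Answer: 2 blocks, 32 active warps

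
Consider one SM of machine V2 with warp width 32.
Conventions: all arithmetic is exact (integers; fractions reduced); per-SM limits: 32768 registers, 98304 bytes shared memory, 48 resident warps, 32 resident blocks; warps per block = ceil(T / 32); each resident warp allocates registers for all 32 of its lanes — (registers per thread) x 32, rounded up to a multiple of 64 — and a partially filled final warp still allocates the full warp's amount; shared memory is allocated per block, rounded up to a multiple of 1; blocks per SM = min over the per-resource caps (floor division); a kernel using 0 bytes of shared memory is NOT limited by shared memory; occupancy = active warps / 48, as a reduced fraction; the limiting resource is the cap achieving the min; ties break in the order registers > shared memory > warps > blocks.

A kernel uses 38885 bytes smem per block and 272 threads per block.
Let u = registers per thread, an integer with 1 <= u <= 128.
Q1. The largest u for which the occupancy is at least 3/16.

Answer: u = 112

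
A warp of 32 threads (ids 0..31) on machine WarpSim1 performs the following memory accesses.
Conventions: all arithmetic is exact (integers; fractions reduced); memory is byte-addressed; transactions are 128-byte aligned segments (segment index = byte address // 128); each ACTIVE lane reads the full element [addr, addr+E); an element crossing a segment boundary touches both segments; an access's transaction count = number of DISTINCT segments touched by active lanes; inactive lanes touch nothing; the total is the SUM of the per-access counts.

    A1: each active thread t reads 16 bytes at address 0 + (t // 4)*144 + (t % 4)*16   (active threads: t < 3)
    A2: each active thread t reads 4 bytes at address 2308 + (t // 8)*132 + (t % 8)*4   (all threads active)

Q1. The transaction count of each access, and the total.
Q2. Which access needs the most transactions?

A1: 1 transaction
A2: 4 transactions

Answer: 1,4; total 5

Answer: A2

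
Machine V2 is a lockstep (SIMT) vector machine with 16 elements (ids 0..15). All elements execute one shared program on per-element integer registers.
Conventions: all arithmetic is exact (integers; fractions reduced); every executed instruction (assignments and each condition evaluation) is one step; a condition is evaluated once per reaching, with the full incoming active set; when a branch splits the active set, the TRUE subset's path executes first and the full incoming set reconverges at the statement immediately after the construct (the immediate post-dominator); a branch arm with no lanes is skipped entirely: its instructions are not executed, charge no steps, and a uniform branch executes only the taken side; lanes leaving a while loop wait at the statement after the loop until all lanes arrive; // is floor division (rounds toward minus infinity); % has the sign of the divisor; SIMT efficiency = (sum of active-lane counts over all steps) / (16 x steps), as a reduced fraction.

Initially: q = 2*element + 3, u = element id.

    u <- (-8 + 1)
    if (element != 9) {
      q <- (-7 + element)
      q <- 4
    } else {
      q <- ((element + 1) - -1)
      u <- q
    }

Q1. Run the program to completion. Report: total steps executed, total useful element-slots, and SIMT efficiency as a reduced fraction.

Answer: 6 steps, 64 useful, 2/3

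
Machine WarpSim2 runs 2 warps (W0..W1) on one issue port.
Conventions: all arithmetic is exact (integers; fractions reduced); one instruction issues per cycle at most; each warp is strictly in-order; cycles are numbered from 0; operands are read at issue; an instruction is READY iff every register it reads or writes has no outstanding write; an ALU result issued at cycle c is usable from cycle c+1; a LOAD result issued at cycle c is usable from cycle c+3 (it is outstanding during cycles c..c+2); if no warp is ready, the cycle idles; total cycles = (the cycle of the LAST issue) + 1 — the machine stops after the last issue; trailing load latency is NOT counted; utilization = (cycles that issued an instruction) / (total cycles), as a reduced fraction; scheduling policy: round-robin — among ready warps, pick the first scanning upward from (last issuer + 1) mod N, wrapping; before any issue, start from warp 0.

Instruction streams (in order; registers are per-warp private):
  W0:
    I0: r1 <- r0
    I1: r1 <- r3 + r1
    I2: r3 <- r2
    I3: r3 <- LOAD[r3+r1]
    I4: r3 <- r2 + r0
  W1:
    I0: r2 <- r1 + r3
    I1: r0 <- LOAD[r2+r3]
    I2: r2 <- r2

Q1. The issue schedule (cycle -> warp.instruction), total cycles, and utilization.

cycle 0: W0.I0
cycle 1: W1.I0
cycle 2: W0.I1
cycle 3: W1.I1
cycle 4: W0.I2
cycle 5: W1.I2
cycle 6: W0.I3
cycle 7: idle
cycle 8: idle
cycle 9: W0.I4

Answer: 10 cycles, utilization 4/5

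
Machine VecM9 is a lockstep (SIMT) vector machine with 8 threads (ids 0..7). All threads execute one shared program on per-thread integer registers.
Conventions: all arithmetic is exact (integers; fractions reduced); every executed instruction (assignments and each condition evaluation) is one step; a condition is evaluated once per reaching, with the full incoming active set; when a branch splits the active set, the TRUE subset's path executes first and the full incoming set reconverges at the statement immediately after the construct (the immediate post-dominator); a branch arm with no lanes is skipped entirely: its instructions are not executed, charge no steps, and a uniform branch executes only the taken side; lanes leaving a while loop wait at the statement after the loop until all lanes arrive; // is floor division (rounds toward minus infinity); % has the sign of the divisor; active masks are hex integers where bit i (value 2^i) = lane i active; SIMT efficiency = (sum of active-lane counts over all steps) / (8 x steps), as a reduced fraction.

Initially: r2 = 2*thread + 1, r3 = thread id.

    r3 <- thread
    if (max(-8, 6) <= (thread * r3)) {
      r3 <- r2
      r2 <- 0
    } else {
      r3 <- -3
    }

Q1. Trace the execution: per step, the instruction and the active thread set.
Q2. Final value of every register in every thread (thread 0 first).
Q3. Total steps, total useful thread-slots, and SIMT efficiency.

step 0: r3 <- thread                 0xff
step 1: eval (max(-8, 6) <= (thread * r3)) 0xff
step 2: r3 <- r2                     0xf8
step 3: r2 <- 0                      0xf8
step 4: r3 <- -3                     0x07

Answer: 5 steps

r2: 1,3,5,0,0,0,0,0
r3: -3,-3,-3,7,9,11,13,15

steps = 5; useful = 29; efficiency = 29/40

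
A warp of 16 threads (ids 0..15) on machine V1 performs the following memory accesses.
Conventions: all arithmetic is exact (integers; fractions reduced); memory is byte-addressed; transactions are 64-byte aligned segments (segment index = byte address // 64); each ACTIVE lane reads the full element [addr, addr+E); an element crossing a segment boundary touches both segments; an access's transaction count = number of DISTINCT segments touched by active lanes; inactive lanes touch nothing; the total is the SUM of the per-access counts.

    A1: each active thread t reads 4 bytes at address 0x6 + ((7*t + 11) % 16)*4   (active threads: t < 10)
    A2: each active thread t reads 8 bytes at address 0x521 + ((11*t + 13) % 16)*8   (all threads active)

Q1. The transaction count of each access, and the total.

A1: 2 transactions
A2: 3 transactions

Answer: 2,3; total 5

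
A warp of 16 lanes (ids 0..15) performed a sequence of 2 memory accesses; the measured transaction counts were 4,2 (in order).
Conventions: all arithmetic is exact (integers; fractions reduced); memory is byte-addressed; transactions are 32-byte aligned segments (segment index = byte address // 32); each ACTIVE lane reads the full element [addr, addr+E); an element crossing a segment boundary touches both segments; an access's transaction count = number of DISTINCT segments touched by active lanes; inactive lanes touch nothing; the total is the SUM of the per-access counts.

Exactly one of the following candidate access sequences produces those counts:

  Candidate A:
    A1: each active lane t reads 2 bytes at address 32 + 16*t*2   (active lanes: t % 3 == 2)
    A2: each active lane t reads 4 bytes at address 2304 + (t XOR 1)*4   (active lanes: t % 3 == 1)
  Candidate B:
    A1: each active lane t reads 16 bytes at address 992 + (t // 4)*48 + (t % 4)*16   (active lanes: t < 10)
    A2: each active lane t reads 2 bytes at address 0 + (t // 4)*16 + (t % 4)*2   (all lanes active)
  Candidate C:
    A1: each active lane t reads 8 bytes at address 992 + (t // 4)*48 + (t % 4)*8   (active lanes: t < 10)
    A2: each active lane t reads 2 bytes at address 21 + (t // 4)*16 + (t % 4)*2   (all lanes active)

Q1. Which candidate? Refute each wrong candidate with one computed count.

A: A1 gives 5 transactions, not 4
C: A2 gives 3 transactions, not 2
B: all counts match (4,2)

Answer: B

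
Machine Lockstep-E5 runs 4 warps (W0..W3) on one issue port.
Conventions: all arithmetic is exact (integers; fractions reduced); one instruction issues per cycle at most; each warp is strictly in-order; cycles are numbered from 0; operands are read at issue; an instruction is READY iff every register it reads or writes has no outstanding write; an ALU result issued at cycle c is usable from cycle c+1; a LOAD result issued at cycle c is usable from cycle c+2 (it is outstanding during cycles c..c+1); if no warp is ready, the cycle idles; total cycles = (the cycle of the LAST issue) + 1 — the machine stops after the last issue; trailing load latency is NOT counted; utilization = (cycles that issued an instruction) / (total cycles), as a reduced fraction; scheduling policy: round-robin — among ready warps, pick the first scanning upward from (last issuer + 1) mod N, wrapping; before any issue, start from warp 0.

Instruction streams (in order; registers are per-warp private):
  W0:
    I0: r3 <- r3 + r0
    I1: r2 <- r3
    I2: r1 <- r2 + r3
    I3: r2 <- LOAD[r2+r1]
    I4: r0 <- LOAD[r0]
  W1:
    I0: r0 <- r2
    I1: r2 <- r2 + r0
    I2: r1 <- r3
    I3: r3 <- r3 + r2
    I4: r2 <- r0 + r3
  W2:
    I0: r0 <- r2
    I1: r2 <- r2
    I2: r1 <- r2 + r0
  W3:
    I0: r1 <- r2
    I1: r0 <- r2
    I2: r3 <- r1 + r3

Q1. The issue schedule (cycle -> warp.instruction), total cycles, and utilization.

cycle 0: W0.I0
cycle 1: W1.I0
cycle 2: W2.I0
cycle 3: W3.I0
cycle 4: W0.I1
cycle 5: W1.I1
cycle 6: W2.I1
cycle 7: W3.I1
cycle 8: W0.I2
cycle 9: W1.I2
cycle 10: W2.I2
cycle 11: W3.I2
cycle 12: W0.I3
cycle 13: W1.I3
cycle 14: W0.I4
cycle 15: W1.I4

Answer: 16 cycles, utilization 1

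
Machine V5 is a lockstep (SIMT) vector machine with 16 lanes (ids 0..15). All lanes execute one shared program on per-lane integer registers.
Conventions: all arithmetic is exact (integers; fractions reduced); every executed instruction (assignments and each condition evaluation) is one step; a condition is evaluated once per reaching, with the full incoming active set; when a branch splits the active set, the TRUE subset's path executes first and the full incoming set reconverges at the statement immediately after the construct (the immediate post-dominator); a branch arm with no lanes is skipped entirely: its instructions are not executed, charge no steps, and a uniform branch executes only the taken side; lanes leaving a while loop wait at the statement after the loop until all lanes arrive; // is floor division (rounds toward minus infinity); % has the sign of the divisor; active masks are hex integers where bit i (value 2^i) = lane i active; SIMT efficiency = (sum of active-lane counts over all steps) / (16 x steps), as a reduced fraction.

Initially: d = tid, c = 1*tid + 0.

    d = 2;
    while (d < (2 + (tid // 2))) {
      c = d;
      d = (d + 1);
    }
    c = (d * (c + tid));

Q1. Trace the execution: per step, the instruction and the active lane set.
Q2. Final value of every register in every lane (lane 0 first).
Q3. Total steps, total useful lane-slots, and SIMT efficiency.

step 0: d <- 2                       0xffff
step 1: eval (d < (2 + (tid // 2)))  0xffff
step 2: c <- d                       0xfffc
step 3: d <- (d + 1)                 0xfffc
step 4: eval (d < (2 + (tid // 2)))  0xfffc
step 5: c <- d                       0xfff0
step 6: d <- (d + 1)                 0xfff0
step 7: eval (d < (2 + (tid // 2)))  0xfff0
step 8: c <- d                       0xffc0
step 9: d <- (d + 1)                 0xffc0
step 10: eval (d < (2 + (tid // 2)))  0xffc0
step 11: c <- d                       0xff00
step 12: d <- (d + 1)                 0xff00
step 13: eval (d < (2 + (tid // 2)))  0xff00
step 14: c <- d                       0xfc00
step 15: d <- (d + 1)                 0xfc00
step 16: eval (d < (2 + (tid // 2)))  0xfc00
step 17: c <- d                       0xf000
step 18: d <- (d + 1)                 0xf000
step 19: eval (d < (2 + (tid // 2)))  0xf000
step 20: c <- d                       0xc000
step 21: d <- (d + 1)                 0xc000
step 22: eval (d < (2 + (tid // 2)))  0xc000
step 23: c <- (d * (c + tid))         0xffff

Answer: 24 steps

d: 2,2,3,3,4,4,5,5,6,6,7,7,8,8,9,9
c: 0,4,12,15,28,32,50,55,78,84,112,119,152,160,198,207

steps = 24; useful = 216; efficiency = 216/384 = 9/16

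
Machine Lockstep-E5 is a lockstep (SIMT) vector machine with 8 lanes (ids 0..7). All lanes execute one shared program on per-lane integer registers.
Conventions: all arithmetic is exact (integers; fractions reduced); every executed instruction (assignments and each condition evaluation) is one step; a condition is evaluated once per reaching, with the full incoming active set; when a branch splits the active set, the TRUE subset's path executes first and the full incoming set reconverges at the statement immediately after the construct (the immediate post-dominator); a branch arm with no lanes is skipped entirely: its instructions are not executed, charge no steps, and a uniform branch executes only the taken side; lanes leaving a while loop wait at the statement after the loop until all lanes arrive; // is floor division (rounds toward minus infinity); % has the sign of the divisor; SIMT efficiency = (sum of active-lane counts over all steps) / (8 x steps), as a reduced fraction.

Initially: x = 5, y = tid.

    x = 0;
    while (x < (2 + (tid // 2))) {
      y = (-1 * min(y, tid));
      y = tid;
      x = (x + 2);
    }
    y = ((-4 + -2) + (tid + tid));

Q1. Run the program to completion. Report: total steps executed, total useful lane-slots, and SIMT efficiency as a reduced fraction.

Answer: 15 steps, 88 useful, 11/15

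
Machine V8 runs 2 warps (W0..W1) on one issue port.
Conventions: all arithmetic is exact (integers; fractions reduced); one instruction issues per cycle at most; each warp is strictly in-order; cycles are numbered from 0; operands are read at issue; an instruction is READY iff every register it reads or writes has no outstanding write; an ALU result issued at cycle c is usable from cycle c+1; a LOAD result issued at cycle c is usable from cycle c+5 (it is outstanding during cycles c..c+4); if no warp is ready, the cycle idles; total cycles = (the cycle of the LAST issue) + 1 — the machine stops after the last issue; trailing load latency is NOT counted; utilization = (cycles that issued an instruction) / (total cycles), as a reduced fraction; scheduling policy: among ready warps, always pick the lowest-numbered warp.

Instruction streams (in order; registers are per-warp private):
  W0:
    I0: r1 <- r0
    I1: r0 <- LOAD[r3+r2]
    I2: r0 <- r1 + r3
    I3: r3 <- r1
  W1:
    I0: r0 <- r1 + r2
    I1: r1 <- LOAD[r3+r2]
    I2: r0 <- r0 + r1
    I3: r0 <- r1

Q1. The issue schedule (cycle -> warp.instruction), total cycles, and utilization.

cycle 0: W0.I0
cycle 1: W0.I1
cycle 2: W1.I0
cycle 3: W1.I1
cycle 4: idle
cycle 5: idle
cycle 6: W0.I2
cycle 7: W0.I3
cycle 8: W1.I2
cycle 9: W1.I3

Answer: 10 cycles, utilization 4/5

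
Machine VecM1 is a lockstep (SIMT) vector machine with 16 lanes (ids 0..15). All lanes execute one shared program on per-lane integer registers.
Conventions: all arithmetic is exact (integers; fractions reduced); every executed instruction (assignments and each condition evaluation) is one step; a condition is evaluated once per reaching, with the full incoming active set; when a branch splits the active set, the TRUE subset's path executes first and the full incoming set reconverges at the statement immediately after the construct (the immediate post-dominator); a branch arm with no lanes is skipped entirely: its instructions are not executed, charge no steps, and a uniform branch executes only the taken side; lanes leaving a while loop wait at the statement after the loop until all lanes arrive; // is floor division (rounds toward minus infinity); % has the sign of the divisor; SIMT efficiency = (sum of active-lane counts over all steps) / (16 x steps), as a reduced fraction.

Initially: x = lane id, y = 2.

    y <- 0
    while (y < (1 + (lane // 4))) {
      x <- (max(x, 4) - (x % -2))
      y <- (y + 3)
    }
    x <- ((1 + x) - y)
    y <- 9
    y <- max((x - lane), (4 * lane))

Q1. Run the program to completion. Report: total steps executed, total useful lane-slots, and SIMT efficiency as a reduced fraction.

Answer: 11 steps, 140 useful, 35/44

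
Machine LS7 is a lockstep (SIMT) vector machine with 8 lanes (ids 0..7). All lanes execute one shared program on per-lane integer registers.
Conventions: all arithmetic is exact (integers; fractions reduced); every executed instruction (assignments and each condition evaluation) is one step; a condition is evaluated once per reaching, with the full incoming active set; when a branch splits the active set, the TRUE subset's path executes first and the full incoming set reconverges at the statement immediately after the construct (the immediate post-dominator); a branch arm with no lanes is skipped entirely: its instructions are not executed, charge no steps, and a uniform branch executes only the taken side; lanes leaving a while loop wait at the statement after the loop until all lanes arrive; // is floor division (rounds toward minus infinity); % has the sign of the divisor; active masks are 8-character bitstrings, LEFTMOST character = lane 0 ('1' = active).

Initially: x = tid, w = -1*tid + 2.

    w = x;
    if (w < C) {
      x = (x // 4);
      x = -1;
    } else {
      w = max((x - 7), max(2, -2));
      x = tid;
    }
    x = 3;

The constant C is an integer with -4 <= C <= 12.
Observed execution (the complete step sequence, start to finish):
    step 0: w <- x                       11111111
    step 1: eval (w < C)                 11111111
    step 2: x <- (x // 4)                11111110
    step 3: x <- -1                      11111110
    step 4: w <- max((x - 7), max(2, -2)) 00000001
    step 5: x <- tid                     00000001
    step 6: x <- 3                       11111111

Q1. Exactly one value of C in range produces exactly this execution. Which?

Answer: C = 7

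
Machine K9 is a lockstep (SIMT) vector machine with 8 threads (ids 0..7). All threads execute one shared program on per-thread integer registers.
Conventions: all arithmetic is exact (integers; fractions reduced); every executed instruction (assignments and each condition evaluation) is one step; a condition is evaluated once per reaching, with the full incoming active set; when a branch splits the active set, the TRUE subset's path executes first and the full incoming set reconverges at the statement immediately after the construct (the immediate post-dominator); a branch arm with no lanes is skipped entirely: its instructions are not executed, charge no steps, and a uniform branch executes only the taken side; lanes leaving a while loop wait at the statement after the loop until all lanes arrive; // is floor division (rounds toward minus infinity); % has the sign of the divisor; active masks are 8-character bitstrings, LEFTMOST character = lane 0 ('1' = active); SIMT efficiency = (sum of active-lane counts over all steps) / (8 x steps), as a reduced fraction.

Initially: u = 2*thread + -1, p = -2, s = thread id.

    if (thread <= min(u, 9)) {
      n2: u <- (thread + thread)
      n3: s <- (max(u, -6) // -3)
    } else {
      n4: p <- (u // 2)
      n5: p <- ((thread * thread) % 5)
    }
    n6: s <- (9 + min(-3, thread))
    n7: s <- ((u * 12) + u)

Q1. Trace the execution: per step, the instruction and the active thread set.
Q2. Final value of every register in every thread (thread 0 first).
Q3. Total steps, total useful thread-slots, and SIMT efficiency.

step 0: eval (thread <= min(u, 9))   11111111
step 1: u <- (thread + thread)       01111111
step 2: s <- (max(u, -6) // -3)      01111111
step 3: p <- (u // 2)                10000000
step 4: p <- ((thread * thread) % 5) 10000000
step 5: s <- (9 + min(-3, thread))   11111111
step 6: s <- ((u * 12) + u)          11111111

Answer: 7 steps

u: -1,2,4,6,8,10,12,14
p: 0,-2,-2,-2,-2,-2,-2,-2
s: -13,26,52,78,104,130,156,182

steps = 7; useful = 40; efficiency = 40/56 = 5/7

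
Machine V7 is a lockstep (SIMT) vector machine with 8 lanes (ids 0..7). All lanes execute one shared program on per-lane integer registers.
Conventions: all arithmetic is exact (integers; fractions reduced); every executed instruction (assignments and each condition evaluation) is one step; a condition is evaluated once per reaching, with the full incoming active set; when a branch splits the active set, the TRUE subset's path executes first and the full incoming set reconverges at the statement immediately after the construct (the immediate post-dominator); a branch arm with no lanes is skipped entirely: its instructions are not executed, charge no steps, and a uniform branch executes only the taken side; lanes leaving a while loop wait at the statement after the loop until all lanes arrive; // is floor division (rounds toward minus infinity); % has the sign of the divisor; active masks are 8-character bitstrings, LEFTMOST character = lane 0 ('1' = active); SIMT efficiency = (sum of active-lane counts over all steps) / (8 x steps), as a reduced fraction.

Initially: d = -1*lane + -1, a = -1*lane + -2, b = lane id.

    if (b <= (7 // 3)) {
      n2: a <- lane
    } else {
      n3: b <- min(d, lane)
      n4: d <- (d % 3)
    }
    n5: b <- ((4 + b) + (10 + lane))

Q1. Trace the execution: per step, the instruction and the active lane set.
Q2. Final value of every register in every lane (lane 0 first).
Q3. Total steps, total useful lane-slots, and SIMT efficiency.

step 0: eval (b <= (7 // 3))         11111111
step 1: a <- lane                    11100000
step 2: b <- min(d, lane)            00011111
step 3: d <- (d % 3)                 00011111
step 4: b <- ((4 + b) + (10 + lane)) 11111111

Answer: 5 steps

d: -1,-2,-3,2,1,0,2,1
a: 0,1,2,-5,-6,-7,-8,-9
b: 14,16,18,13,13,13,13,13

steps = 5; useful = 29; efficiency = 29/40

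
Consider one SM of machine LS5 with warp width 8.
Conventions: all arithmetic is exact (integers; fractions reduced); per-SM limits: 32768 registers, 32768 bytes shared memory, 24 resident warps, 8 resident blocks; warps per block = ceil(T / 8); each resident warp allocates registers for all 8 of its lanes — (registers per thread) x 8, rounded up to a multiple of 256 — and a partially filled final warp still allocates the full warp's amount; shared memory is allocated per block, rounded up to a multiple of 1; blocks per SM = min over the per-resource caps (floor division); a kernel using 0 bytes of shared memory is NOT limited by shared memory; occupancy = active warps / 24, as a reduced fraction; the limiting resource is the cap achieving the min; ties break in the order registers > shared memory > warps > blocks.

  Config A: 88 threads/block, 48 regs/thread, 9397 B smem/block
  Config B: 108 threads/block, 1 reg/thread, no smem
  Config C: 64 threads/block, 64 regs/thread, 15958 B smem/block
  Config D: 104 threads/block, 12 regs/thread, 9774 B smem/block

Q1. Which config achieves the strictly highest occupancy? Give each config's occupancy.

occupancies: A 11/12, B 7/12, C 2/3, D 13/24

Answer: A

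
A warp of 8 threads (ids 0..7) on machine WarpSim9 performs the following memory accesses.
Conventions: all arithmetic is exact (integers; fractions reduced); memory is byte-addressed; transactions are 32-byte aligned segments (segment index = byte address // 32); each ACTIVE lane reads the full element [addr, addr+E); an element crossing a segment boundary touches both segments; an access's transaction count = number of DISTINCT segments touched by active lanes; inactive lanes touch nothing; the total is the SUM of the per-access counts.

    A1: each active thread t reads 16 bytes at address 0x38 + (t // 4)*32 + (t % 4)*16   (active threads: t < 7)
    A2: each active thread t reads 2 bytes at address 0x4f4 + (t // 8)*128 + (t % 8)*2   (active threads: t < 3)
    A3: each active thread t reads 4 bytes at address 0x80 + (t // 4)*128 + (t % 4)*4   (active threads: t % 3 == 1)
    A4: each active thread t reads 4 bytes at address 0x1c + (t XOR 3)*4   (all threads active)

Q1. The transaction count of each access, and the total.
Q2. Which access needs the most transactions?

A1: 4 transactions
A2: 1 transaction
A3: 2 transactions
A4: 2 transactions

Answer: 4,1,2,2; total 9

Answer: A1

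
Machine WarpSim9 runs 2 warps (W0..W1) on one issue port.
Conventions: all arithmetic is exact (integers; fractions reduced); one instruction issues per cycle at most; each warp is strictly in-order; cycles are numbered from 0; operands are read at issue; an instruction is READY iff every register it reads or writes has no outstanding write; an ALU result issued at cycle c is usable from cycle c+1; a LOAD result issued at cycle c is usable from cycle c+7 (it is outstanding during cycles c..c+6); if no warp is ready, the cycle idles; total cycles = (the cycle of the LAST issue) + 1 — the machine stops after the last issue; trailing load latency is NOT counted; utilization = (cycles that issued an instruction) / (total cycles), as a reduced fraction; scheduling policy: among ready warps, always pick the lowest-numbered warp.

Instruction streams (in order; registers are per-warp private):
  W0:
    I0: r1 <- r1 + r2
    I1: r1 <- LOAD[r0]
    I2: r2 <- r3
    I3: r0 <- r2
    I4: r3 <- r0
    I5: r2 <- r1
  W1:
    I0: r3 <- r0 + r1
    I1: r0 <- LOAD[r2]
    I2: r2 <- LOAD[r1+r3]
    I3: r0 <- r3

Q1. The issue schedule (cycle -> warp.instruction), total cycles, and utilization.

cycle 0: W0.I0
cycle 1: W0.I1
cycle 2: W0.I2
cycle 3: W0.I3
cycle 4: W0.I4
cycle 5: W1.I0
cycle 6: W1.I1
cycle 7: W1.I2
cycle 8: W0.I5
cycle 9: idle
cycle 10: idle
cycle 11: idle
cycle 12: idle
cycle 13: W1.I3

Answer: 14 cycles, utilization 5/7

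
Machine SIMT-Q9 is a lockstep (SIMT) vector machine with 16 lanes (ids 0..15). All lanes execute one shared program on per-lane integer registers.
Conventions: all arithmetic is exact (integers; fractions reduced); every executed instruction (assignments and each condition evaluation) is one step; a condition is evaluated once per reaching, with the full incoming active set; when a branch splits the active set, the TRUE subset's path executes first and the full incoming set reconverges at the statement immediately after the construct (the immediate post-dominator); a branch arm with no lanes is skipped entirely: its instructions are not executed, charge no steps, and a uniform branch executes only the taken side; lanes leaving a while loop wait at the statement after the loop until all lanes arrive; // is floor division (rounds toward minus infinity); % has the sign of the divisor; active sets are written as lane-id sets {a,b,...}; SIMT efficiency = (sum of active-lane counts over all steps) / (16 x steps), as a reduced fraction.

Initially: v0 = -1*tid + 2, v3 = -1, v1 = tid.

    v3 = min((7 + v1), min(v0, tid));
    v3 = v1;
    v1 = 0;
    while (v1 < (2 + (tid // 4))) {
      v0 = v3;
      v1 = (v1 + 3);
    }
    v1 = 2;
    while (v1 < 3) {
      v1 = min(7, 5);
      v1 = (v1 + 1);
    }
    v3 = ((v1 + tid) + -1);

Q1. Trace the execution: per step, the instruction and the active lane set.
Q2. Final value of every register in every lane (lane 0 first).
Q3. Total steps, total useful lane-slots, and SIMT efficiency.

step 0: v3 <- min((7 + v1), min(v0, tid)) {0,1,2,3,4,5,6,7,8,9,10,11,12,13,14,15}
step 1: v3 <- v1                     {0,1,2,3,4,5,6,7,8,9,10,11,12,13,14,15}
step 2: v1 <- 0                      {0,1,2,3,4,5,6,7,8,9,10,11,12,13,14,15}
step 3: eval (v1 < (2 + (tid // 4))) {0,1,2,3,4,5,6,7,8,9,10,11,12,13,14,15}
step 4: v0 <- v3                     {0,1,2,3,4,5,6,7,8,9,10,11,12,13,14,15}
step 5: v1 <- (v1 + 3)               {0,1,2,3,4,5,6,7,8,9,10,11,12,13,14,15}
step 6: eval (v1 < (2 + (tid // 4))) {0,1,2,3,4,5,6,7,8,9,10,11,12,13,14,15}
step 7: v0 <- v3                     {8,9,10,11,12,13,14,15}
step 8: v1 <- (v1 + 3)               {8,9,10,11,12,13,14,15}
step 9: eval (v1 < (2 + (tid // 4))) {8,9,10,11,12,13,14,15}
step 10: v1 <- 2                      {0,1,2,3,4,5,6,7,8,9,10,11,12,13,14,15}
step 11: eval (v1 < 3)                {0,1,2,3,4,5,6,7,8,9,10,11,12,13,14,15}
step 12: v1 <- min(7, 5)              {0,1,2,3,4,5,6,7,8,9,10,11,12,13,14,15}
step 13: v1 <- (v1 + 1)               {0,1,2,3,4,5,6,7,8,9,10,11,12,13,14,15}
step 14: eval (v1 < 3)                {0,1,2,3,4,5,6,7,8,9,10,11,12,13,14,15}
step 15: v3 <- ((v1 + tid) + -1)      {0,1,2,3,4,5,6,7,8,9,10,11,12,13,14,15}

Answer: 16 steps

v0: 0,1,2,3,4,5,6,7,8,9,10,11,12,13,14,15
v3: 5,6,7,8,9,10,11,12,13,14,15,16,17,18,19,20
v1: 6,6,6,6,6,6,6,6,6,6,6,6,6,6,6,6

steps = 16; useful = 232; efficiency = 232/256 = 29/32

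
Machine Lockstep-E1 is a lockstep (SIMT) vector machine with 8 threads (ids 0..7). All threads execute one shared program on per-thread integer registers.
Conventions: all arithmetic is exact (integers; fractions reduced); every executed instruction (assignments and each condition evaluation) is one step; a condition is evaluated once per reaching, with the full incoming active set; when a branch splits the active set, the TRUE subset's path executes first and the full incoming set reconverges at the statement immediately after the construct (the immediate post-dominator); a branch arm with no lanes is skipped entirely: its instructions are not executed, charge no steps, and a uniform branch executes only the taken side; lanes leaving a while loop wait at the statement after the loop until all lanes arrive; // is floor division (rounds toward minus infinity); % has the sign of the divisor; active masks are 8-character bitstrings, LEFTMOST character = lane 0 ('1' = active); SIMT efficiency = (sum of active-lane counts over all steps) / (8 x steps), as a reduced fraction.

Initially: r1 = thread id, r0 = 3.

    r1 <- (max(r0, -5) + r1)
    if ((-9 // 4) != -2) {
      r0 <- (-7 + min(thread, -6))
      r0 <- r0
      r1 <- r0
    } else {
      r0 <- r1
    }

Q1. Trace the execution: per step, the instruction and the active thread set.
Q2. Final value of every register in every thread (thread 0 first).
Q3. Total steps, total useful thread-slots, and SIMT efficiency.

step 0: r1 <- (max(r0, -5) + r1)     11111111
step 1: eval ((-9 // 4) != -2)       11111111
step 2: r0 <- (-7 + min(thread, -6)) 11111111
step 3: r0 <- r0                     11111111
step 4: r1 <- r0                     11111111

Answer: 5 steps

r1: -13,-13,-13,-13,-13,-13,-13,-13
r0: -13,-13,-13,-13,-13,-13,-13,-13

steps = 5; useful = 40; efficiency = 40/40 = 1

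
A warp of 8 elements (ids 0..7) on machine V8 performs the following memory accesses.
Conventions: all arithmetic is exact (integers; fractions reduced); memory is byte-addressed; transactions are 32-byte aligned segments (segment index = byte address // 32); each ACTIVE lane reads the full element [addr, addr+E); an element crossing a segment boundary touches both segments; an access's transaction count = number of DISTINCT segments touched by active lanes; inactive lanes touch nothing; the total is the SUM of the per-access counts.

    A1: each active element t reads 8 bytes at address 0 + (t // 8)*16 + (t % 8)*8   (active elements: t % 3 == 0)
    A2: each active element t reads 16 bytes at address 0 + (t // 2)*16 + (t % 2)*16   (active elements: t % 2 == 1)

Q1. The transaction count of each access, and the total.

A1: 2 transactions
A2: 3 transactions

Answer: 2,3; total 5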